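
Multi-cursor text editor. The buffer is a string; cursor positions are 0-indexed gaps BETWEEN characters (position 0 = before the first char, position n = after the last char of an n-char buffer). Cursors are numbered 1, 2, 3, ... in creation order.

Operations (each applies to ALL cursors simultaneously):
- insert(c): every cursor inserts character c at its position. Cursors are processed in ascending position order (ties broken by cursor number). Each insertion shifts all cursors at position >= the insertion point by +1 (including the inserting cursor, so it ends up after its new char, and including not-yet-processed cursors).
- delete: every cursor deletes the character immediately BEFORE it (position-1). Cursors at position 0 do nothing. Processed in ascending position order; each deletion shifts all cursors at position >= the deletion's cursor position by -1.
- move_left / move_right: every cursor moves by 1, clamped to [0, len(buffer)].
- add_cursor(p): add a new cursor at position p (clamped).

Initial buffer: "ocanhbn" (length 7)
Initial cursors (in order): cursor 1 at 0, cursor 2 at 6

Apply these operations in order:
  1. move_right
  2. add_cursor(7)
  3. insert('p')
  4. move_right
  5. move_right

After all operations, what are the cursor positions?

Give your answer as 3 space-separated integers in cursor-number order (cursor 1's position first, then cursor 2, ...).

Answer: 4 10 10

Derivation:
After op 1 (move_right): buffer="ocanhbn" (len 7), cursors c1@1 c2@7, authorship .......
After op 2 (add_cursor(7)): buffer="ocanhbn" (len 7), cursors c1@1 c2@7 c3@7, authorship .......
After op 3 (insert('p')): buffer="opcanhbnpp" (len 10), cursors c1@2 c2@10 c3@10, authorship .1......23
After op 4 (move_right): buffer="opcanhbnpp" (len 10), cursors c1@3 c2@10 c3@10, authorship .1......23
After op 5 (move_right): buffer="opcanhbnpp" (len 10), cursors c1@4 c2@10 c3@10, authorship .1......23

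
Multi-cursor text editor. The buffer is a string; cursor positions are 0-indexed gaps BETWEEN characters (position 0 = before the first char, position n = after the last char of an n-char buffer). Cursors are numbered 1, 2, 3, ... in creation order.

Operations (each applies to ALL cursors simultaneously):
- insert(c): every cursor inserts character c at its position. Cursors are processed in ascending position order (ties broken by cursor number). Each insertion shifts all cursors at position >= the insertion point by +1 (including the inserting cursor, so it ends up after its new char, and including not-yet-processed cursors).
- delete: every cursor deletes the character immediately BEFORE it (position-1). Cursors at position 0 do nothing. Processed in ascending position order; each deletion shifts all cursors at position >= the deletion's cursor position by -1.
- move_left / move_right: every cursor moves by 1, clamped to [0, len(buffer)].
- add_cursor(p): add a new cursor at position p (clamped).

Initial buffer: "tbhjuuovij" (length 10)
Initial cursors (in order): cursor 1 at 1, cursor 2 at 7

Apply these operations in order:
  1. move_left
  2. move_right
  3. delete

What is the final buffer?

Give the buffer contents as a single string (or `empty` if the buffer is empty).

After op 1 (move_left): buffer="tbhjuuovij" (len 10), cursors c1@0 c2@6, authorship ..........
After op 2 (move_right): buffer="tbhjuuovij" (len 10), cursors c1@1 c2@7, authorship ..........
After op 3 (delete): buffer="bhjuuvij" (len 8), cursors c1@0 c2@5, authorship ........

Answer: bhjuuvij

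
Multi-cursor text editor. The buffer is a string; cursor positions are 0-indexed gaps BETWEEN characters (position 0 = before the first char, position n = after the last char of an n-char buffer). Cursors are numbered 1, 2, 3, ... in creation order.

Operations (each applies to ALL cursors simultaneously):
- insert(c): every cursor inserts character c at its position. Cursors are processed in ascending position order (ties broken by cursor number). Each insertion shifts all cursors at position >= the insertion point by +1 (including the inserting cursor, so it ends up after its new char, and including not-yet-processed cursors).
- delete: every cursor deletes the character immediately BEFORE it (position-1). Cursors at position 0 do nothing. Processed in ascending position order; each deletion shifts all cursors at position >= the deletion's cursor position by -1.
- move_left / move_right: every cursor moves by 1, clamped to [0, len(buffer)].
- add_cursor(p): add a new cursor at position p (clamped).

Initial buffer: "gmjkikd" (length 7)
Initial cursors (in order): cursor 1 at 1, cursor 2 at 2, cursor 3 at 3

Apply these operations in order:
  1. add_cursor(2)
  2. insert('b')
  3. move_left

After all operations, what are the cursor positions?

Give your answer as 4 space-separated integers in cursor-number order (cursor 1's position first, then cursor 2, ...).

Answer: 1 4 6 4

Derivation:
After op 1 (add_cursor(2)): buffer="gmjkikd" (len 7), cursors c1@1 c2@2 c4@2 c3@3, authorship .......
After op 2 (insert('b')): buffer="gbmbbjbkikd" (len 11), cursors c1@2 c2@5 c4@5 c3@7, authorship .1.24.3....
After op 3 (move_left): buffer="gbmbbjbkikd" (len 11), cursors c1@1 c2@4 c4@4 c3@6, authorship .1.24.3....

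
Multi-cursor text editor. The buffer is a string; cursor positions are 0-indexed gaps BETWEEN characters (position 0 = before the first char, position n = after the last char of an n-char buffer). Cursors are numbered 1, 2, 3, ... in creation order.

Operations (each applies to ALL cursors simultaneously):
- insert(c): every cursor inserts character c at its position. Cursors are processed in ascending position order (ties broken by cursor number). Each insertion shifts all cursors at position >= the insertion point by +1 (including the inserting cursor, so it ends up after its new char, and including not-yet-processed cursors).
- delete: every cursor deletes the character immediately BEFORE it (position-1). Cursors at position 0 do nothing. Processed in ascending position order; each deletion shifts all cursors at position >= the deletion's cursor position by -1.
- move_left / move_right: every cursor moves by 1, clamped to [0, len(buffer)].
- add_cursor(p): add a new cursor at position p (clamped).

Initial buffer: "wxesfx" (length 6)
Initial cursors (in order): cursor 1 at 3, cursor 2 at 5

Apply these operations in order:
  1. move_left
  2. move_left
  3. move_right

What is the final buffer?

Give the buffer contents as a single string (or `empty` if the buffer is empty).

Answer: wxesfx

Derivation:
After op 1 (move_left): buffer="wxesfx" (len 6), cursors c1@2 c2@4, authorship ......
After op 2 (move_left): buffer="wxesfx" (len 6), cursors c1@1 c2@3, authorship ......
After op 3 (move_right): buffer="wxesfx" (len 6), cursors c1@2 c2@4, authorship ......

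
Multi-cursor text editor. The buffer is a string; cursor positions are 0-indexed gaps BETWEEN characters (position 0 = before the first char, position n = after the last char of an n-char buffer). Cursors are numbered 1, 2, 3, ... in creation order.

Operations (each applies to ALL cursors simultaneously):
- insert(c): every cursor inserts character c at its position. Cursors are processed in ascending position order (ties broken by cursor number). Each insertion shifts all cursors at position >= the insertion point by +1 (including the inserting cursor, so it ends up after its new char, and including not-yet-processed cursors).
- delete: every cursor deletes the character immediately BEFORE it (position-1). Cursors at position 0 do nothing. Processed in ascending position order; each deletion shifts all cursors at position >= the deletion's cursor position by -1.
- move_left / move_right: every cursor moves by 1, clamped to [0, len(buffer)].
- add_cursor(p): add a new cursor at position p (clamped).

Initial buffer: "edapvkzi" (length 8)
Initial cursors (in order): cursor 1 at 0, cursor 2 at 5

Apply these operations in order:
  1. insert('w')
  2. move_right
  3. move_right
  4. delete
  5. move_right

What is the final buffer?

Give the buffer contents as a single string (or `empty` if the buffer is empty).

After op 1 (insert('w')): buffer="wedapvwkzi" (len 10), cursors c1@1 c2@7, authorship 1.....2...
After op 2 (move_right): buffer="wedapvwkzi" (len 10), cursors c1@2 c2@8, authorship 1.....2...
After op 3 (move_right): buffer="wedapvwkzi" (len 10), cursors c1@3 c2@9, authorship 1.....2...
After op 4 (delete): buffer="weapvwki" (len 8), cursors c1@2 c2@7, authorship 1....2..
After op 5 (move_right): buffer="weapvwki" (len 8), cursors c1@3 c2@8, authorship 1....2..

Answer: weapvwki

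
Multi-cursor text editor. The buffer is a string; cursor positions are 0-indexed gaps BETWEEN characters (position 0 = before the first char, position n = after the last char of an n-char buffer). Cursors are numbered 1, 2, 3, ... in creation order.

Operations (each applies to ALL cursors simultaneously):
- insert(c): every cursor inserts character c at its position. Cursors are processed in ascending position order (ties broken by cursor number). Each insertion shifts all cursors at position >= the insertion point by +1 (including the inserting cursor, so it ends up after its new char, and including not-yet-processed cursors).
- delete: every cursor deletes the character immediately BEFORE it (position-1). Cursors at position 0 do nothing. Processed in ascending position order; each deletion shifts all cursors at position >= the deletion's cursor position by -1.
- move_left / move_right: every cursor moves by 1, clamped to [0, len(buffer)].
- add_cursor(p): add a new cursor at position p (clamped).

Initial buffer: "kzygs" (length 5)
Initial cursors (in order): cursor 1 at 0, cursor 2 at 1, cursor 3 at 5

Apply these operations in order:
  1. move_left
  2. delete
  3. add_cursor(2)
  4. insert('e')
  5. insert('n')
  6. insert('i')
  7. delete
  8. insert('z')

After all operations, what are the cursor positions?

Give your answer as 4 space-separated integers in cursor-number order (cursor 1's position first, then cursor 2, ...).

After op 1 (move_left): buffer="kzygs" (len 5), cursors c1@0 c2@0 c3@4, authorship .....
After op 2 (delete): buffer="kzys" (len 4), cursors c1@0 c2@0 c3@3, authorship ....
After op 3 (add_cursor(2)): buffer="kzys" (len 4), cursors c1@0 c2@0 c4@2 c3@3, authorship ....
After op 4 (insert('e')): buffer="eekzeyes" (len 8), cursors c1@2 c2@2 c4@5 c3@7, authorship 12..4.3.
After op 5 (insert('n')): buffer="eennkzenyens" (len 12), cursors c1@4 c2@4 c4@8 c3@11, authorship 1212..44.33.
After op 6 (insert('i')): buffer="eenniikzeniyenis" (len 16), cursors c1@6 c2@6 c4@11 c3@15, authorship 121212..444.333.
After op 7 (delete): buffer="eennkzenyens" (len 12), cursors c1@4 c2@4 c4@8 c3@11, authorship 1212..44.33.
After op 8 (insert('z')): buffer="eennzzkzenzyenzs" (len 16), cursors c1@6 c2@6 c4@11 c3@15, authorship 121212..444.333.

Answer: 6 6 15 11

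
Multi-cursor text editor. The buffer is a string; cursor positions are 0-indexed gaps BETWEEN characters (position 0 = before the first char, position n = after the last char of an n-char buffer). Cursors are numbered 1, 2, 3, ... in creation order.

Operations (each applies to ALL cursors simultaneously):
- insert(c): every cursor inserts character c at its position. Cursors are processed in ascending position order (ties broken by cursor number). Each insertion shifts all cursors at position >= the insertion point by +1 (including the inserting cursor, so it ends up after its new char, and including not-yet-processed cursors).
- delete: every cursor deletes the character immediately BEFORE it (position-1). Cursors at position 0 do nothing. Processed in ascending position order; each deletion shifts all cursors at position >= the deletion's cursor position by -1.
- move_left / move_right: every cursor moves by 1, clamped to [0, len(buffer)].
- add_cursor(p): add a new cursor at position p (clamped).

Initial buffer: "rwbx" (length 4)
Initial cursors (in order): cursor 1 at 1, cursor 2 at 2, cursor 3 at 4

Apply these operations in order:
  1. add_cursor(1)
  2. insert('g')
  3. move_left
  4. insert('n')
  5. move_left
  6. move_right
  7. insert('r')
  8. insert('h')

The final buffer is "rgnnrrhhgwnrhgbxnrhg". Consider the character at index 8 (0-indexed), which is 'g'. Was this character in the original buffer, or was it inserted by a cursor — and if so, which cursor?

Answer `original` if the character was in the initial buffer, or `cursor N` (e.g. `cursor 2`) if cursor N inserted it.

After op 1 (add_cursor(1)): buffer="rwbx" (len 4), cursors c1@1 c4@1 c2@2 c3@4, authorship ....
After op 2 (insert('g')): buffer="rggwgbxg" (len 8), cursors c1@3 c4@3 c2@5 c3@8, authorship .14.2..3
After op 3 (move_left): buffer="rggwgbxg" (len 8), cursors c1@2 c4@2 c2@4 c3@7, authorship .14.2..3
After op 4 (insert('n')): buffer="rgnngwngbxng" (len 12), cursors c1@4 c4@4 c2@7 c3@11, authorship .1144.22..33
After op 5 (move_left): buffer="rgnngwngbxng" (len 12), cursors c1@3 c4@3 c2@6 c3@10, authorship .1144.22..33
After op 6 (move_right): buffer="rgnngwngbxng" (len 12), cursors c1@4 c4@4 c2@7 c3@11, authorship .1144.22..33
After op 7 (insert('r')): buffer="rgnnrrgwnrgbxnrg" (len 16), cursors c1@6 c4@6 c2@10 c3@15, authorship .114144.222..333
After op 8 (insert('h')): buffer="rgnnrrhhgwnrhgbxnrhg" (len 20), cursors c1@8 c4@8 c2@13 c3@19, authorship .11414144.2222..3333
Authorship (.=original, N=cursor N): . 1 1 4 1 4 1 4 4 . 2 2 2 2 . . 3 3 3 3
Index 8: author = 4

Answer: cursor 4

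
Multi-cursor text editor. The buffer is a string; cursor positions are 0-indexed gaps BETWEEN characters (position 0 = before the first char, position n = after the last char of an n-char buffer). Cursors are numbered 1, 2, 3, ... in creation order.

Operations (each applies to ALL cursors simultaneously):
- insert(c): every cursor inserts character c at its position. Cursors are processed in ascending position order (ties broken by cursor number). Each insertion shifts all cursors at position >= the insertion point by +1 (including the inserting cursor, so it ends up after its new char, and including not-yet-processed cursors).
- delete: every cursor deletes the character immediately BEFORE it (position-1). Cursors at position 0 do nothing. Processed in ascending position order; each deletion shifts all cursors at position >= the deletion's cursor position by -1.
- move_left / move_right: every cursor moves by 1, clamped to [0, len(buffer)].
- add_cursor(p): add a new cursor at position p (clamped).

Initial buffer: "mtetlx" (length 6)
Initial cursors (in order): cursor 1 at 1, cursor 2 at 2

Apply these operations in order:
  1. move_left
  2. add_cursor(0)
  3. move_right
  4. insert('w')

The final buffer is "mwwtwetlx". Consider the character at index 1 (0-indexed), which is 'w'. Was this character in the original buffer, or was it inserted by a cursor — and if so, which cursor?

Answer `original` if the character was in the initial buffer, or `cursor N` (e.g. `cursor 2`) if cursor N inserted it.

After op 1 (move_left): buffer="mtetlx" (len 6), cursors c1@0 c2@1, authorship ......
After op 2 (add_cursor(0)): buffer="mtetlx" (len 6), cursors c1@0 c3@0 c2@1, authorship ......
After op 3 (move_right): buffer="mtetlx" (len 6), cursors c1@1 c3@1 c2@2, authorship ......
After op 4 (insert('w')): buffer="mwwtwetlx" (len 9), cursors c1@3 c3@3 c2@5, authorship .13.2....
Authorship (.=original, N=cursor N): . 1 3 . 2 . . . .
Index 1: author = 1

Answer: cursor 1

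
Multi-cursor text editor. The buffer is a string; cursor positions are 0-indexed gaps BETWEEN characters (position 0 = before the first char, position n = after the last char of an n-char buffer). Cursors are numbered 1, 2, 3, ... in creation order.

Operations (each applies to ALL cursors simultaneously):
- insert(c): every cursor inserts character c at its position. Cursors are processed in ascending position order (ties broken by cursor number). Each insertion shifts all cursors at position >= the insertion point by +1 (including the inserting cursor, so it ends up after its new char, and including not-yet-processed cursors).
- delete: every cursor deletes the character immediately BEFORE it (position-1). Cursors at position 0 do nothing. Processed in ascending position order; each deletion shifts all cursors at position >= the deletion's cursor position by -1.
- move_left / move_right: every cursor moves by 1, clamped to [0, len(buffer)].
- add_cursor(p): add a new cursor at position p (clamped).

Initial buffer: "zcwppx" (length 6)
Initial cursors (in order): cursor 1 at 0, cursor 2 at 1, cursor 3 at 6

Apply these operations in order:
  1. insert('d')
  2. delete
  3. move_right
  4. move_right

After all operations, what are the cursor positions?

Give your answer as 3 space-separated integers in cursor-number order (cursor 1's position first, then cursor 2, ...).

Answer: 2 3 6

Derivation:
After op 1 (insert('d')): buffer="dzdcwppxd" (len 9), cursors c1@1 c2@3 c3@9, authorship 1.2.....3
After op 2 (delete): buffer="zcwppx" (len 6), cursors c1@0 c2@1 c3@6, authorship ......
After op 3 (move_right): buffer="zcwppx" (len 6), cursors c1@1 c2@2 c3@6, authorship ......
After op 4 (move_right): buffer="zcwppx" (len 6), cursors c1@2 c2@3 c3@6, authorship ......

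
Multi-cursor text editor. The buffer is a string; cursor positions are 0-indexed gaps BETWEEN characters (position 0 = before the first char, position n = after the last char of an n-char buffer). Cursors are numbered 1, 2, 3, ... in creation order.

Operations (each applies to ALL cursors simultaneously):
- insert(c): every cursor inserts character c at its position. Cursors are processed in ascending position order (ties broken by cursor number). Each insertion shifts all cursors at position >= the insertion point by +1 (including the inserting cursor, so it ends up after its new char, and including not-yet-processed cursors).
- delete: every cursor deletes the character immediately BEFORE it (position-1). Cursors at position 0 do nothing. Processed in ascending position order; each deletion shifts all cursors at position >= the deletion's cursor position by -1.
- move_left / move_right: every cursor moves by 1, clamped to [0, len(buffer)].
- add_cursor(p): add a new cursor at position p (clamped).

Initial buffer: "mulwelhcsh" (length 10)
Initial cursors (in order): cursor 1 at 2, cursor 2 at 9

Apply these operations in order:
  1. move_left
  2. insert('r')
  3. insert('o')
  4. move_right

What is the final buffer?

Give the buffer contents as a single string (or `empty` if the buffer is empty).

Answer: mroulwelhcrosh

Derivation:
After op 1 (move_left): buffer="mulwelhcsh" (len 10), cursors c1@1 c2@8, authorship ..........
After op 2 (insert('r')): buffer="mrulwelhcrsh" (len 12), cursors c1@2 c2@10, authorship .1.......2..
After op 3 (insert('o')): buffer="mroulwelhcrosh" (len 14), cursors c1@3 c2@12, authorship .11.......22..
After op 4 (move_right): buffer="mroulwelhcrosh" (len 14), cursors c1@4 c2@13, authorship .11.......22..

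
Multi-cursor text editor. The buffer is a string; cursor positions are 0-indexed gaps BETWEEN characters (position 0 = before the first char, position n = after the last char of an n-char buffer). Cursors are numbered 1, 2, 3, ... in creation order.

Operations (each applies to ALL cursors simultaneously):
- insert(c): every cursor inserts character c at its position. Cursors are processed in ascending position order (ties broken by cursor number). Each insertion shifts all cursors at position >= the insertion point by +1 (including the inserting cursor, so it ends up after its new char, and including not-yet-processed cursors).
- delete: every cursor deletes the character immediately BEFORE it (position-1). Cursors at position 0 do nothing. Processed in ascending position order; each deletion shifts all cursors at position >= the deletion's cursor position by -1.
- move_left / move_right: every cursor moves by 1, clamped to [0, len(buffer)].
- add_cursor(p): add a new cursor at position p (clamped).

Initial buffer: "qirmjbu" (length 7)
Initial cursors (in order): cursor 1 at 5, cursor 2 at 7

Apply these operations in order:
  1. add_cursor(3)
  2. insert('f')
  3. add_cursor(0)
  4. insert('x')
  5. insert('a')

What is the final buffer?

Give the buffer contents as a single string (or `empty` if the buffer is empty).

Answer: xaqirfxamjfxabufxa

Derivation:
After op 1 (add_cursor(3)): buffer="qirmjbu" (len 7), cursors c3@3 c1@5 c2@7, authorship .......
After op 2 (insert('f')): buffer="qirfmjfbuf" (len 10), cursors c3@4 c1@7 c2@10, authorship ...3..1..2
After op 3 (add_cursor(0)): buffer="qirfmjfbuf" (len 10), cursors c4@0 c3@4 c1@7 c2@10, authorship ...3..1..2
After op 4 (insert('x')): buffer="xqirfxmjfxbufx" (len 14), cursors c4@1 c3@6 c1@10 c2@14, authorship 4...33..11..22
After op 5 (insert('a')): buffer="xaqirfxamjfxabufxa" (len 18), cursors c4@2 c3@8 c1@13 c2@18, authorship 44...333..111..222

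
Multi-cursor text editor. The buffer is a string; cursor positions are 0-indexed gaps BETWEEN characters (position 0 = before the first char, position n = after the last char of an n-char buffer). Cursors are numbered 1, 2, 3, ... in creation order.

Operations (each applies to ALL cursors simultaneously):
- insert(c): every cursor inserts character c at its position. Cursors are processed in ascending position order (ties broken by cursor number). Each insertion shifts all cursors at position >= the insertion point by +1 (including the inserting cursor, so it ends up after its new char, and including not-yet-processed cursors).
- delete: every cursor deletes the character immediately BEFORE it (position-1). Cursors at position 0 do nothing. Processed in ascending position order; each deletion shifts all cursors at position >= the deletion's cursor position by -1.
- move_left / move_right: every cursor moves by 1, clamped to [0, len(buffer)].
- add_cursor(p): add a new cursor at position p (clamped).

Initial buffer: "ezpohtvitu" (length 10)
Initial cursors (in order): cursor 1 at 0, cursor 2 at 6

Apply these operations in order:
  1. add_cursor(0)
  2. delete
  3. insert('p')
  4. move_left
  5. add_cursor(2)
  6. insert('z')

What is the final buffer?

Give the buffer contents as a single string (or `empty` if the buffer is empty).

Answer: pzzpzezpohzpvitu

Derivation:
After op 1 (add_cursor(0)): buffer="ezpohtvitu" (len 10), cursors c1@0 c3@0 c2@6, authorship ..........
After op 2 (delete): buffer="ezpohvitu" (len 9), cursors c1@0 c3@0 c2@5, authorship .........
After op 3 (insert('p')): buffer="ppezpohpvitu" (len 12), cursors c1@2 c3@2 c2@8, authorship 13.....2....
After op 4 (move_left): buffer="ppezpohpvitu" (len 12), cursors c1@1 c3@1 c2@7, authorship 13.....2....
After op 5 (add_cursor(2)): buffer="ppezpohpvitu" (len 12), cursors c1@1 c3@1 c4@2 c2@7, authorship 13.....2....
After op 6 (insert('z')): buffer="pzzpzezpohzpvitu" (len 16), cursors c1@3 c3@3 c4@5 c2@11, authorship 11334.....22....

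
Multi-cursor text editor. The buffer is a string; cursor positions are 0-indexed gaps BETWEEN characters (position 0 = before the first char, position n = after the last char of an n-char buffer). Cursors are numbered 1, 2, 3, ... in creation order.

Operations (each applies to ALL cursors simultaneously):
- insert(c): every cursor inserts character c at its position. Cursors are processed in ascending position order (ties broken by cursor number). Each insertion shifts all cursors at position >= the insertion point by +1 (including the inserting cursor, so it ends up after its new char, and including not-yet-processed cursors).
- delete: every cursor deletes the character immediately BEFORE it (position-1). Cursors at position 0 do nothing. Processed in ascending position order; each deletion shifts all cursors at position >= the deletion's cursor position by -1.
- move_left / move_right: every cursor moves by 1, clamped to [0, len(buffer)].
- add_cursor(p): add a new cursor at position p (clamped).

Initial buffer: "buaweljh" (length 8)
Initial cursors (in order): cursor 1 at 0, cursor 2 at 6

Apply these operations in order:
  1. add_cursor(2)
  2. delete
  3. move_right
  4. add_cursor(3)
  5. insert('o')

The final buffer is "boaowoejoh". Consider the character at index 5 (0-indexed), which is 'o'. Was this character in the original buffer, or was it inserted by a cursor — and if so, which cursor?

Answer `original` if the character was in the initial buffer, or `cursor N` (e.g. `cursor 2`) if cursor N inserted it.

Answer: cursor 4

Derivation:
After op 1 (add_cursor(2)): buffer="buaweljh" (len 8), cursors c1@0 c3@2 c2@6, authorship ........
After op 2 (delete): buffer="bawejh" (len 6), cursors c1@0 c3@1 c2@4, authorship ......
After op 3 (move_right): buffer="bawejh" (len 6), cursors c1@1 c3@2 c2@5, authorship ......
After op 4 (add_cursor(3)): buffer="bawejh" (len 6), cursors c1@1 c3@2 c4@3 c2@5, authorship ......
After op 5 (insert('o')): buffer="boaowoejoh" (len 10), cursors c1@2 c3@4 c4@6 c2@9, authorship .1.3.4..2.
Authorship (.=original, N=cursor N): . 1 . 3 . 4 . . 2 .
Index 5: author = 4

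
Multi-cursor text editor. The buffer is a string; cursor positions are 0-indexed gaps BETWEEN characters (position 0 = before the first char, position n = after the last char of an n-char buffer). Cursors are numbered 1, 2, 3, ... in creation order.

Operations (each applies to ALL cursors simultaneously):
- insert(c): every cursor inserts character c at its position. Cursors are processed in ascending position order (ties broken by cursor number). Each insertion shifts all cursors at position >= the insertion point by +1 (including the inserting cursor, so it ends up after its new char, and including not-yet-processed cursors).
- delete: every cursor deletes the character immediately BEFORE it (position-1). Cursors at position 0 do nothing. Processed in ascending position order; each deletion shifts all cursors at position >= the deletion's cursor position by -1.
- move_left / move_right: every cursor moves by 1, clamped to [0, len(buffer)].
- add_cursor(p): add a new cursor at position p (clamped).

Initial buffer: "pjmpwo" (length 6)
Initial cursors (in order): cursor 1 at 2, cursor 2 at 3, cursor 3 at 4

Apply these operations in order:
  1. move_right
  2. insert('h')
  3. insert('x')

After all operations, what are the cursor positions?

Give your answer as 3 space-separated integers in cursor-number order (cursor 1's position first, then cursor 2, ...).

Answer: 5 8 11

Derivation:
After op 1 (move_right): buffer="pjmpwo" (len 6), cursors c1@3 c2@4 c3@5, authorship ......
After op 2 (insert('h')): buffer="pjmhphwho" (len 9), cursors c1@4 c2@6 c3@8, authorship ...1.2.3.
After op 3 (insert('x')): buffer="pjmhxphxwhxo" (len 12), cursors c1@5 c2@8 c3@11, authorship ...11.22.33.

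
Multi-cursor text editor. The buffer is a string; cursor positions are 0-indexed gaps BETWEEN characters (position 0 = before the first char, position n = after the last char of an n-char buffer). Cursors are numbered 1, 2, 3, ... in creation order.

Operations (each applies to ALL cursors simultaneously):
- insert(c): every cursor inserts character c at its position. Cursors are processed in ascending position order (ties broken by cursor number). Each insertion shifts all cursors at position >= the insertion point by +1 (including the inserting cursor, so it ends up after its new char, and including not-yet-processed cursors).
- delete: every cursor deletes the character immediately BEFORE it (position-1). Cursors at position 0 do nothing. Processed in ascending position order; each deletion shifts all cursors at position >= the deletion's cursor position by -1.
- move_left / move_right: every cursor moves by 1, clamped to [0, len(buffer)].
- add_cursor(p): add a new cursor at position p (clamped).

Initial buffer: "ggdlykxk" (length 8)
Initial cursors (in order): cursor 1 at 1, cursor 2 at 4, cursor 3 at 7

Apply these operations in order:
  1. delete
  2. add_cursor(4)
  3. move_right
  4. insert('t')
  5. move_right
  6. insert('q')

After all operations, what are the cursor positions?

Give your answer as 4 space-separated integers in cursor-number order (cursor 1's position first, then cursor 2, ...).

Answer: 4 8 13 13

Derivation:
After op 1 (delete): buffer="gdykk" (len 5), cursors c1@0 c2@2 c3@4, authorship .....
After op 2 (add_cursor(4)): buffer="gdykk" (len 5), cursors c1@0 c2@2 c3@4 c4@4, authorship .....
After op 3 (move_right): buffer="gdykk" (len 5), cursors c1@1 c2@3 c3@5 c4@5, authorship .....
After op 4 (insert('t')): buffer="gtdytkktt" (len 9), cursors c1@2 c2@5 c3@9 c4@9, authorship .1..2..34
After op 5 (move_right): buffer="gtdytkktt" (len 9), cursors c1@3 c2@6 c3@9 c4@9, authorship .1..2..34
After op 6 (insert('q')): buffer="gtdqytkqkttqq" (len 13), cursors c1@4 c2@8 c3@13 c4@13, authorship .1.1.2.2.3434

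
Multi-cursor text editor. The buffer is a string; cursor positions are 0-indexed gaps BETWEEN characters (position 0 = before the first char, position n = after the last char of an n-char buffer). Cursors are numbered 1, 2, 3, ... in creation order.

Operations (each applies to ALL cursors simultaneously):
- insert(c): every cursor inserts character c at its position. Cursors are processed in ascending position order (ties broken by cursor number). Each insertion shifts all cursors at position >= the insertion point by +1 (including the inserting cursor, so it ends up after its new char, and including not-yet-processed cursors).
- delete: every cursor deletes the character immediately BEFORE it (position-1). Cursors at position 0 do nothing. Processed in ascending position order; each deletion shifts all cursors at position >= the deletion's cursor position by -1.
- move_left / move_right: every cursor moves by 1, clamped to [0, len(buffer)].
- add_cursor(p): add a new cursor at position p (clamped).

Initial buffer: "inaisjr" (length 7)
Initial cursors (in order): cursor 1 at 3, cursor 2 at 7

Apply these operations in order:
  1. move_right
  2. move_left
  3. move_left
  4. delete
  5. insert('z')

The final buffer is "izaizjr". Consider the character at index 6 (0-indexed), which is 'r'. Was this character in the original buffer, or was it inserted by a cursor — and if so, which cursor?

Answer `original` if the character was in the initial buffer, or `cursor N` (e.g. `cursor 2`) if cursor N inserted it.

After op 1 (move_right): buffer="inaisjr" (len 7), cursors c1@4 c2@7, authorship .......
After op 2 (move_left): buffer="inaisjr" (len 7), cursors c1@3 c2@6, authorship .......
After op 3 (move_left): buffer="inaisjr" (len 7), cursors c1@2 c2@5, authorship .......
After op 4 (delete): buffer="iaijr" (len 5), cursors c1@1 c2@3, authorship .....
After op 5 (insert('z')): buffer="izaizjr" (len 7), cursors c1@2 c2@5, authorship .1..2..
Authorship (.=original, N=cursor N): . 1 . . 2 . .
Index 6: author = original

Answer: original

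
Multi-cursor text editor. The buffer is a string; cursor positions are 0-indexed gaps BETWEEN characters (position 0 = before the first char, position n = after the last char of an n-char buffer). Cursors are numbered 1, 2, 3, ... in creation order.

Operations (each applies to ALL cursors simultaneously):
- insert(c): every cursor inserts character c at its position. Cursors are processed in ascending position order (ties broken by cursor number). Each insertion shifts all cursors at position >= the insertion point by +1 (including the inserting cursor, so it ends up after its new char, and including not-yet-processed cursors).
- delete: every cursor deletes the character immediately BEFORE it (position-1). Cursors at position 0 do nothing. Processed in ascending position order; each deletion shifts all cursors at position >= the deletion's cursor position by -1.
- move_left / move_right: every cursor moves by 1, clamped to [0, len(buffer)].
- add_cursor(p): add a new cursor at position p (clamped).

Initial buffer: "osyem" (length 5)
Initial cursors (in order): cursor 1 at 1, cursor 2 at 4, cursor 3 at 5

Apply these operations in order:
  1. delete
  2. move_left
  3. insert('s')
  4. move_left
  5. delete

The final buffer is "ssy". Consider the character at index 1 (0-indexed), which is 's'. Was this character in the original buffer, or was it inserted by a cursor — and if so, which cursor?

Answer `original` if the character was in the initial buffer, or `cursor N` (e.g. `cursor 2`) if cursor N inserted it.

Answer: cursor 3

Derivation:
After op 1 (delete): buffer="sy" (len 2), cursors c1@0 c2@2 c3@2, authorship ..
After op 2 (move_left): buffer="sy" (len 2), cursors c1@0 c2@1 c3@1, authorship ..
After op 3 (insert('s')): buffer="ssssy" (len 5), cursors c1@1 c2@4 c3@4, authorship 1.23.
After op 4 (move_left): buffer="ssssy" (len 5), cursors c1@0 c2@3 c3@3, authorship 1.23.
After op 5 (delete): buffer="ssy" (len 3), cursors c1@0 c2@1 c3@1, authorship 13.
Authorship (.=original, N=cursor N): 1 3 .
Index 1: author = 3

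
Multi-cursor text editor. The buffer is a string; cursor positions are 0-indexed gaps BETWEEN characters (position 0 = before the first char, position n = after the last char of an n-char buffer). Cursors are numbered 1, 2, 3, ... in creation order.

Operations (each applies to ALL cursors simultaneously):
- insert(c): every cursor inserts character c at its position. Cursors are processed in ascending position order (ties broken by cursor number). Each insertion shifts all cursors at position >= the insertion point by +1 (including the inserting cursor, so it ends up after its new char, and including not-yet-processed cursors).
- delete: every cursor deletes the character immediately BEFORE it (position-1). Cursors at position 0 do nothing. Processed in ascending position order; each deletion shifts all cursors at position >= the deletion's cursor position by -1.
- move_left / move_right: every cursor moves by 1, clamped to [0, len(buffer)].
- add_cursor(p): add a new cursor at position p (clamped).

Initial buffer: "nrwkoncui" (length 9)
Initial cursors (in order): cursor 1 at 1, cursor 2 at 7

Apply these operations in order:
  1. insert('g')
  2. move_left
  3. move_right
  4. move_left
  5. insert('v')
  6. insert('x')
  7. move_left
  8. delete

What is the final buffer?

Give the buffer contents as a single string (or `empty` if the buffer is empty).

Answer: nxgrwkoncxgui

Derivation:
After op 1 (insert('g')): buffer="ngrwkoncgui" (len 11), cursors c1@2 c2@9, authorship .1......2..
After op 2 (move_left): buffer="ngrwkoncgui" (len 11), cursors c1@1 c2@8, authorship .1......2..
After op 3 (move_right): buffer="ngrwkoncgui" (len 11), cursors c1@2 c2@9, authorship .1......2..
After op 4 (move_left): buffer="ngrwkoncgui" (len 11), cursors c1@1 c2@8, authorship .1......2..
After op 5 (insert('v')): buffer="nvgrwkoncvgui" (len 13), cursors c1@2 c2@10, authorship .11......22..
After op 6 (insert('x')): buffer="nvxgrwkoncvxgui" (len 15), cursors c1@3 c2@12, authorship .111......222..
After op 7 (move_left): buffer="nvxgrwkoncvxgui" (len 15), cursors c1@2 c2@11, authorship .111......222..
After op 8 (delete): buffer="nxgrwkoncxgui" (len 13), cursors c1@1 c2@9, authorship .11......22..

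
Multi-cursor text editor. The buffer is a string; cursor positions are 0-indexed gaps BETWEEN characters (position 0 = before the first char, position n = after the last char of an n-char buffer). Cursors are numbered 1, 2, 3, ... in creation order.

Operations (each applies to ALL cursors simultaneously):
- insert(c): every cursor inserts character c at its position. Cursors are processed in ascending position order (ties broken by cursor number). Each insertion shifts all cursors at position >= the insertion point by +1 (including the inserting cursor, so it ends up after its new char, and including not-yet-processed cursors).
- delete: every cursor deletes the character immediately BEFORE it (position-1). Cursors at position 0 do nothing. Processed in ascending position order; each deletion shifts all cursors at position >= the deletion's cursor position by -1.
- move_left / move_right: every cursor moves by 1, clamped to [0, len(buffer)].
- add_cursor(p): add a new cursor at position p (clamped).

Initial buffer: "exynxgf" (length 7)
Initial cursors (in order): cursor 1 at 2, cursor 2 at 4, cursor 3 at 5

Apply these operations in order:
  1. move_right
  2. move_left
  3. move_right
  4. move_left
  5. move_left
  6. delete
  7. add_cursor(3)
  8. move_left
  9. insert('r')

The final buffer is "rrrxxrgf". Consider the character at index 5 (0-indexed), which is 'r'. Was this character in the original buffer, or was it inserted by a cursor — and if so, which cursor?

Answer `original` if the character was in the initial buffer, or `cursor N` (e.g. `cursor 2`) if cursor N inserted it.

Answer: cursor 4

Derivation:
After op 1 (move_right): buffer="exynxgf" (len 7), cursors c1@3 c2@5 c3@6, authorship .......
After op 2 (move_left): buffer="exynxgf" (len 7), cursors c1@2 c2@4 c3@5, authorship .......
After op 3 (move_right): buffer="exynxgf" (len 7), cursors c1@3 c2@5 c3@6, authorship .......
After op 4 (move_left): buffer="exynxgf" (len 7), cursors c1@2 c2@4 c3@5, authorship .......
After op 5 (move_left): buffer="exynxgf" (len 7), cursors c1@1 c2@3 c3@4, authorship .......
After op 6 (delete): buffer="xxgf" (len 4), cursors c1@0 c2@1 c3@1, authorship ....
After op 7 (add_cursor(3)): buffer="xxgf" (len 4), cursors c1@0 c2@1 c3@1 c4@3, authorship ....
After op 8 (move_left): buffer="xxgf" (len 4), cursors c1@0 c2@0 c3@0 c4@2, authorship ....
After op 9 (insert('r')): buffer="rrrxxrgf" (len 8), cursors c1@3 c2@3 c3@3 c4@6, authorship 123..4..
Authorship (.=original, N=cursor N): 1 2 3 . . 4 . .
Index 5: author = 4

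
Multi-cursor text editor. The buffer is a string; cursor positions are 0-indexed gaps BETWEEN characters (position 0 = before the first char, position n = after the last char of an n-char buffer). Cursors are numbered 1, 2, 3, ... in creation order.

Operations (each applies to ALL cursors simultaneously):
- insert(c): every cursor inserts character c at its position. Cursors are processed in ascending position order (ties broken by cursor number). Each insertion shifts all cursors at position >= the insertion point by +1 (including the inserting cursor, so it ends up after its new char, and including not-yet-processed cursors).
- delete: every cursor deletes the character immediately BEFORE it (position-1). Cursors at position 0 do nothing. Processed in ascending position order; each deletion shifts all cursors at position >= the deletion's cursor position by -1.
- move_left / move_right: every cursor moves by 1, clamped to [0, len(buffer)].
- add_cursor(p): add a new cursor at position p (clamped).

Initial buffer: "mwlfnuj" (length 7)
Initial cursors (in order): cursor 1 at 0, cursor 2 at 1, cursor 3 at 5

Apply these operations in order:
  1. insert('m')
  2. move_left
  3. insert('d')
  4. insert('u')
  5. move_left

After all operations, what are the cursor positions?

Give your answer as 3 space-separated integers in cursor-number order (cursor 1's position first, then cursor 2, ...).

After op 1 (insert('m')): buffer="mmmwlfnmuj" (len 10), cursors c1@1 c2@3 c3@8, authorship 1.2....3..
After op 2 (move_left): buffer="mmmwlfnmuj" (len 10), cursors c1@0 c2@2 c3@7, authorship 1.2....3..
After op 3 (insert('d')): buffer="dmmdmwlfndmuj" (len 13), cursors c1@1 c2@4 c3@10, authorship 11.22....33..
After op 4 (insert('u')): buffer="dummdumwlfndumuj" (len 16), cursors c1@2 c2@6 c3@13, authorship 111.222....333..
After op 5 (move_left): buffer="dummdumwlfndumuj" (len 16), cursors c1@1 c2@5 c3@12, authorship 111.222....333..

Answer: 1 5 12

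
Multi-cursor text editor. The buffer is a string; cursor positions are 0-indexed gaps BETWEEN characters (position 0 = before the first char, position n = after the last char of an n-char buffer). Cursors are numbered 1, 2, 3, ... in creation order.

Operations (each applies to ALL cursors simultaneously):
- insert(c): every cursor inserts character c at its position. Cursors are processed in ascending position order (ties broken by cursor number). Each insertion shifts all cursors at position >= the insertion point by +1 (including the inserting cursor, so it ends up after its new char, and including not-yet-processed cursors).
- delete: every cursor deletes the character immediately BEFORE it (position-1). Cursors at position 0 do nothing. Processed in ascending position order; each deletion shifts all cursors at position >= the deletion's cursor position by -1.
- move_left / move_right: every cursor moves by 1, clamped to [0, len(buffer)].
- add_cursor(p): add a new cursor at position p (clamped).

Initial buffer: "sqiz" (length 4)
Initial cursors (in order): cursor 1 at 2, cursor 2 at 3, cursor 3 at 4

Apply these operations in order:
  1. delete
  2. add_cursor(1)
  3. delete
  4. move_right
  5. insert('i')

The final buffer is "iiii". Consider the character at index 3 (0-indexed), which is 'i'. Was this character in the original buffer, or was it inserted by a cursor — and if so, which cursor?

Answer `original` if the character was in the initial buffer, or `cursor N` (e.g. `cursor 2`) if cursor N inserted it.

Answer: cursor 4

Derivation:
After op 1 (delete): buffer="s" (len 1), cursors c1@1 c2@1 c3@1, authorship .
After op 2 (add_cursor(1)): buffer="s" (len 1), cursors c1@1 c2@1 c3@1 c4@1, authorship .
After op 3 (delete): buffer="" (len 0), cursors c1@0 c2@0 c3@0 c4@0, authorship 
After op 4 (move_right): buffer="" (len 0), cursors c1@0 c2@0 c3@0 c4@0, authorship 
After op 5 (insert('i')): buffer="iiii" (len 4), cursors c1@4 c2@4 c3@4 c4@4, authorship 1234
Authorship (.=original, N=cursor N): 1 2 3 4
Index 3: author = 4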